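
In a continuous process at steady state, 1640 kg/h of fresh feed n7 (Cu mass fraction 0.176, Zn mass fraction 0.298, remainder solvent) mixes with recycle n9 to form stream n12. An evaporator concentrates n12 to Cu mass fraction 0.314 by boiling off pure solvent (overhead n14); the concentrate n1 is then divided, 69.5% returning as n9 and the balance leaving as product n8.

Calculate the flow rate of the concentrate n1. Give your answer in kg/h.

3014 kg/h

Overall Cu balance (none leaves overhead): Cu in fresh feed = Cu in product, i.e. 1640×0.176 = (1−0.695)·n1·0.314.
n1 = 288.64/(0.314×0.305) = 3013.9 kg/h.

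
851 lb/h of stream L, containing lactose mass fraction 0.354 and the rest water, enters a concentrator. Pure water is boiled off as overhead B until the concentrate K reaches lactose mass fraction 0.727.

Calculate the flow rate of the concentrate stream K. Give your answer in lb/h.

414.4 lb/h

lactose is conserved: 851×0.354 = 301.25 lb/h all reports to the concentrate.
Concentrate = 301.25/(target fraction) = 414.38 lb/h.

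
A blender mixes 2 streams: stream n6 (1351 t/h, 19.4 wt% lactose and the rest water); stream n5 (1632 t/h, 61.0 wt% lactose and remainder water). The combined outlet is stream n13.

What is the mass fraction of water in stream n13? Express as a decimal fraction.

Total flow out = 1351 + 1632 = 2983 t/h.
water in = 1351×0.806 + 1632×0.390 = 1725.4 t/h.
water mass fraction in n13 = 1725.4/2983 = 0.5784.

0.5784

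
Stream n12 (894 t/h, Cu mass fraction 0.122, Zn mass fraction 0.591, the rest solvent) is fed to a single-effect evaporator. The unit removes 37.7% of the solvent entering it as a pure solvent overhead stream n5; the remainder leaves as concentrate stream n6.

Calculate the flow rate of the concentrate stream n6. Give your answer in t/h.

solvent entering = 894×0.287 = 256.58 t/h; overhead removed = 0.377×256.58 = 96.73 t/h.
Concentrate = 894 − 96.73 = 797.27 t/h.

797.3 t/h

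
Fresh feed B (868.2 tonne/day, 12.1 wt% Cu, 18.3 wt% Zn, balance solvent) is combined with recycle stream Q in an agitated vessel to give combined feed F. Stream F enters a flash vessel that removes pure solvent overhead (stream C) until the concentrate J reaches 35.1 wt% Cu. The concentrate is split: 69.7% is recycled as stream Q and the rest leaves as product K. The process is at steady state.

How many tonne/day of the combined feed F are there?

Overall Cu balance (none leaves overhead): Cu in fresh feed = Cu in product, i.e. 868.2×0.121 = (1−0.697)·J·0.351.
J = 105.05/(0.351×0.303) = 987.77 tonne/day.
Recycle Q = 0.697×987.77 = 688.48 tonne/day.
Combined feed F = 868.2 + 688.48 = 1556.7 tonne/day.

1557 tonne/day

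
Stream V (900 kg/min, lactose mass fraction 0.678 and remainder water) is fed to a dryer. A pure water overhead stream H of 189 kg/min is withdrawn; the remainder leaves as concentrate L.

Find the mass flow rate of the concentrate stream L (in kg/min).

711 kg/min

Concentrate = 900 − 189 = 711 kg/min.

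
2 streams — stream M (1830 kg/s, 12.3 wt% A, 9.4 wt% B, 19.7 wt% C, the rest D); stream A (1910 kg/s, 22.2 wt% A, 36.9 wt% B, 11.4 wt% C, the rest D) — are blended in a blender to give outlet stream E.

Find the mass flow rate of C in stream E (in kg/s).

578.2 kg/s

C out = C in = 1830×0.197 + 1910×0.114 = 578.25 kg/s.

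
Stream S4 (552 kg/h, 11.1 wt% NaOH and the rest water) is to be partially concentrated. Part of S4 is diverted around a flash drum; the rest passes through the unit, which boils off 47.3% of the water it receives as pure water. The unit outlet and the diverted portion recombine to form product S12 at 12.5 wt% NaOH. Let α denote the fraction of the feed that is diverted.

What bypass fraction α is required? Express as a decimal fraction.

All 552×0.111 = 61.272 kg/h of NaOH reaches S12, so S12 = 61.272/0.125 = 490.18 kg/h and vapour = 61.824 kg/h.
The evaporator receives (1−α)·552 of feed at 0.889 water and removes 0.473 of that water:
0.473×0.889×(1−α)×552 = 61.824
(1−α) = 61.824/232.11 = 0.2664;  α = 0.7336.

0.734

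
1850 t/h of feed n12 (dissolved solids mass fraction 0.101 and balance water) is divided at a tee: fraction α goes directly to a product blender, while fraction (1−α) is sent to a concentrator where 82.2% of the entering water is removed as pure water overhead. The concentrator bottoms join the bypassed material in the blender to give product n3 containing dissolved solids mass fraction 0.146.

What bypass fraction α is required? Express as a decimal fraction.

0.583

All 1850×0.101 = 186.85 t/h of dissolved solids reaches n3, so n3 = 186.85/0.146 = 1279.8 t/h and vapour = 570.21 t/h.
The evaporator receives (1−α)·1850 of feed at 0.899 water and removes 0.822 of that water:
0.822×0.899×(1−α)×1850 = 570.21
(1−α) = 570.21/1367.1 = 0.4171;  α = 0.5829.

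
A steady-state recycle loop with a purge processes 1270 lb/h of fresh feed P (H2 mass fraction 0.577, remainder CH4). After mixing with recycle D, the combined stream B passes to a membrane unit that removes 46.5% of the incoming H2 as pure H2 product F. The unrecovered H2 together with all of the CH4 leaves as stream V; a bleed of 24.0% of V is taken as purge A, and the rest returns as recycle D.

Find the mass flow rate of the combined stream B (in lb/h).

CH4 enters only via P and leaves only via the purge: 1270×0.423 = 0.240×(CH4 in V), and the membrane unit passes all CH4, so CH4 in B = CH4 in V = 2238.4 lb/h.
H2 in B: m_A = 1270×0.577 + (1−0.240)·(1−0.465)·m_A, so m_A = 732.79/0.5934 = 1234.9 lb/h.
B = 1234.9 + 2238.4 = 3473.3 lb/h.

3473 lb/h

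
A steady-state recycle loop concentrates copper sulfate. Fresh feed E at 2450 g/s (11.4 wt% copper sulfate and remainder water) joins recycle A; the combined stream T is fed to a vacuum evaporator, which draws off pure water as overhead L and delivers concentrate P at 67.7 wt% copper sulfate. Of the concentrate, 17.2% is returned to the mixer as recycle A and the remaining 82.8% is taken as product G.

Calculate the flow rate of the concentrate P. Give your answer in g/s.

Overall copper sulfate balance (none leaves overhead): copper sulfate in fresh feed = copper sulfate in product, i.e. 2450×0.114 = (1−0.172)·P·0.677.
P = 279.3/(0.677×0.828) = 498.26 g/s.

498.3 g/s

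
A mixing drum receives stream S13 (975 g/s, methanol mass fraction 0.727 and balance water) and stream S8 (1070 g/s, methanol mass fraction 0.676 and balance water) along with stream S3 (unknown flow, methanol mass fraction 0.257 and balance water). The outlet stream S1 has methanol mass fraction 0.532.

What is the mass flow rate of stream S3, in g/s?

1252 g/s

Let S3 be the unknown flow. Total out = 2045 + S3.
methanol balance: 1432.1 + 0.257·S3 = 0.532·(2045 + S3)
(0.257 − 0.532)·S3 = 0.532×2045 − 1432.1 = -344.2
S3 = -344.2 / -0.275 = 1251.7 g/s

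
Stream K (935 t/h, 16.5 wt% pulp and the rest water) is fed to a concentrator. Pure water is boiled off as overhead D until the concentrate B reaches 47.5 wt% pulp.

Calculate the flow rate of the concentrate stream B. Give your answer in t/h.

324.8 t/h

pulp is conserved: 935×0.165 = 154.28 t/h all reports to the concentrate.
Concentrate = 154.28/(target fraction) = 324.79 t/h.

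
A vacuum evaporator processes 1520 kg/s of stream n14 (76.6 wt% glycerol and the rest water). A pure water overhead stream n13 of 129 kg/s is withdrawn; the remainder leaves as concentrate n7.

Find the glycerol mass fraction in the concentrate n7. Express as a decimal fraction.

0.837

glycerol is not removed: 1520×0.766 = 1164.3 kg/s of glycerol enters n7.
Concentrate = 1520 − 129 = 1391 kg/s.
Mass fraction = 1164.3/1391 = 0.837.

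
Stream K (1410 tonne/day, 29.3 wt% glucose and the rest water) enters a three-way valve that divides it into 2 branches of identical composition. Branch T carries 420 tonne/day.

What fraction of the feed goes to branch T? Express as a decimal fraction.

0.298

Fraction to T = 420/1410 = 0.2979.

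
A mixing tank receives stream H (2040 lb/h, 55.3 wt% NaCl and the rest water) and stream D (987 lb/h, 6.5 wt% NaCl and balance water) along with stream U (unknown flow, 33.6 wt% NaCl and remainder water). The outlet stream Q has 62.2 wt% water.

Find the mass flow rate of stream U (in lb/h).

Let U be the unknown flow. Total out = 3027 + U.
water balance: 1834.7 + 0.664·U = 0.622·(3027 + U)
(0.664 − 0.622)·U = 0.622×3027 − 1834.7 = 48.069
U = 48.069 / 0.042 = 1144.5 lb/h

1145 lb/h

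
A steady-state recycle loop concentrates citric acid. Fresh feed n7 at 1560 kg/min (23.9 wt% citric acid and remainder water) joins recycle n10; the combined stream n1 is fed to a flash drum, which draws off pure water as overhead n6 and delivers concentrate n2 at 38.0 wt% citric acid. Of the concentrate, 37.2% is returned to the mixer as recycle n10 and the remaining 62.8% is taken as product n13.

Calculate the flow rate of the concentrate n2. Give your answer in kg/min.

1562 kg/min

Overall citric acid balance (none leaves overhead): citric acid in fresh feed = citric acid in product, i.e. 1560×0.239 = (1−0.372)·n2·0.380.
n2 = 372.84/(0.380×0.628) = 1562.4 kg/min.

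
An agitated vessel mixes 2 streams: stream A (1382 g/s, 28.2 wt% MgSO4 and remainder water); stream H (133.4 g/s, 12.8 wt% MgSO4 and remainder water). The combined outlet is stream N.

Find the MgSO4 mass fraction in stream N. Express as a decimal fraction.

Total flow out = 1382 + 133.4 = 1515.4 g/s.
MgSO4 in = 1382×0.282 + 133.4×0.128 = 406.8 g/s.
MgSO4 mass fraction in N = 406.8/1515.4 = 0.2684.

0.2684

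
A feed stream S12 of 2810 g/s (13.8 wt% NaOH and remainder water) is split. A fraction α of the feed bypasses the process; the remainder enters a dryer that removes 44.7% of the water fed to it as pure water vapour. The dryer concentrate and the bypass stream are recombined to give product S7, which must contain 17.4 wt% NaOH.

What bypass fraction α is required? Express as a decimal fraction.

All 2810×0.138 = 387.78 g/s of NaOH reaches S7, so S7 = 387.78/0.174 = 2228.6 g/s and vapour = 581.38 g/s.
The evaporator receives (1−α)·2810 of feed at 0.862 water and removes 0.447 of that water:
0.447×0.862×(1−α)×2810 = 581.38
(1−α) = 581.38/1082.7 = 0.5370;  α = 0.4630.

0.463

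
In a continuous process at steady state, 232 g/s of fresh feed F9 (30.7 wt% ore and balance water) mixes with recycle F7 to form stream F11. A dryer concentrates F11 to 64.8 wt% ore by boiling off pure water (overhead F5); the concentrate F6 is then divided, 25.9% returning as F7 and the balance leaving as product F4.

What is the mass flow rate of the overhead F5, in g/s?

122.1 g/s

Overall ore balance (none leaves overhead): ore in fresh feed = ore in product, i.e. 232×0.307 = (1−0.259)·F6·0.648.
F6 = 71.224/(0.648×0.741) = 148.33 g/s.
Recycle F7 = 0.259×148.33 = 38.418 g/s.
Combined feed F11 = 232 + 38.418 = 270.42 g/s.
Overhead F5 = F11 − F6 = 270.42 − 148.33 = 122.09 g/s.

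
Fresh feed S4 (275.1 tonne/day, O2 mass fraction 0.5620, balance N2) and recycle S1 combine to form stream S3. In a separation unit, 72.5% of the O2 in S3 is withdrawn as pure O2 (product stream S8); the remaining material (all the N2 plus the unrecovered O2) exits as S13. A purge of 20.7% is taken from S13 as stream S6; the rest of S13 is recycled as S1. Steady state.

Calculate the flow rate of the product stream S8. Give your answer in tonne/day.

143.4 tonne/day

O2 in S3: m_A = 275.1×0.562 + (1−0.207)·(1−0.725)·m_A, so m_A = 154.61/0.7819 = 197.73 tonne/day.
Product S8 = 0.725×197.73 = 143.35 tonne/day.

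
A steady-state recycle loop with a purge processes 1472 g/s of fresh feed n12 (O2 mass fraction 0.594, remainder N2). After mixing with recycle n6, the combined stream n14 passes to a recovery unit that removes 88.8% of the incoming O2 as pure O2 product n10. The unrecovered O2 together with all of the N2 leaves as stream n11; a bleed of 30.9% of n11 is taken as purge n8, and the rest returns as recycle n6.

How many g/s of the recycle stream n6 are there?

N2 enters only via n12 and leaves only via the purge: 1472×0.406 = 0.309×(N2 in n11), and the recovery unit passes all N2, so N2 in n14 = N2 in n11 = 1934.1 g/s.
O2 in n14: m_A = 1472×0.594 + (1−0.309)·(1−0.888)·m_A, so m_A = 874.37/0.9226 = 947.71 g/s.
n11 = (1−0.888)×947.71 + 1934.1 = 2040.2 g/s.
Recycle n6 = (1−0.309)×2040.2 = 1409.8 g/s.

1410 g/s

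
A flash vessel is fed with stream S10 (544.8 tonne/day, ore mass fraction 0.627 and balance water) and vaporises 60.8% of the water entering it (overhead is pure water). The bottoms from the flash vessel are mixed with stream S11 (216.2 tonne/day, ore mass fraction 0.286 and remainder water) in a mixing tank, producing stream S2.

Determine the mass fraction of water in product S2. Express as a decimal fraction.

0.367

Vapour removed = 0.608×0.373×544.8 = 123.55 tonne/day; concentrate = 421.25 tonne/day.
water reaching the mixer = 79.658 (from concentrate) + 216.2×0.714 = 234.03 tonne/day.
Product flow = 421.25 + 216.2 = 637.45 tonne/day; water fraction = 0.367.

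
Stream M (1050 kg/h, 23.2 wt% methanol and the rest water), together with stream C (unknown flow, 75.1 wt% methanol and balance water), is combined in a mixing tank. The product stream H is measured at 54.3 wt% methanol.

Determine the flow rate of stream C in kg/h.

1570 kg/h

Let C be the unknown flow. Total out = 1050 + C.
methanol balance: 243.6 + 0.751·C = 0.543·(1050 + C)
(0.751 − 0.543)·C = 0.543×1050 − 243.6 = 326.55
C = 326.55 / 0.208 = 1570 kg/h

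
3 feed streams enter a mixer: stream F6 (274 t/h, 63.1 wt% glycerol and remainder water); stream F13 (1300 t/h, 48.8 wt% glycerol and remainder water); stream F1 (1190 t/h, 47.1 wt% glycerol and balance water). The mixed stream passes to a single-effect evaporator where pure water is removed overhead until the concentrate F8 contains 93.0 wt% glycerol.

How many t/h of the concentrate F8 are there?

1471 t/h

glycerol entering = 274×0.631 + 1300×0.488 + 1190×0.471 = 1367.8 t/h.
All glycerol reports to F8, so F8 = 1367.8/0.930 = 1470.7 t/h.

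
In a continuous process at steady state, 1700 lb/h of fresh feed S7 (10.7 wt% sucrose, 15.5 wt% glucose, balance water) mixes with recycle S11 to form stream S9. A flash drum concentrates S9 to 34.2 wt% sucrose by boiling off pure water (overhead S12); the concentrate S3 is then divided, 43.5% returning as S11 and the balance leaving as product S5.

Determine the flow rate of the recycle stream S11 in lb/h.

409.5 lb/h

Overall sucrose balance (none leaves overhead): sucrose in fresh feed = sucrose in product, i.e. 1700×0.107 = (1−0.435)·S3·0.342.
S3 = 181.9/(0.342×0.565) = 941.37 lb/h.
Recycle S11 = 0.435×941.37 = 409.49 lb/h.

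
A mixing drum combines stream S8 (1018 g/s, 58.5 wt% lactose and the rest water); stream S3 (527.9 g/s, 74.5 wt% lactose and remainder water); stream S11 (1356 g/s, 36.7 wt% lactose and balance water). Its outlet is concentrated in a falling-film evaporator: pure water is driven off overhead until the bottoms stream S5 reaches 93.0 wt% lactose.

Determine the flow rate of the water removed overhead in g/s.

lactose entering = 1018×0.585 + 527.9×0.745 + 1356×0.367 = 1486.5 g/s.
All lactose reports to S5, so S5 = 1486.5/0.930 = 1598.4 g/s.
Total feed = 2901.9 g/s; overhead = 2901.9 − 1598.4 = 1303.5 g/s.

1304 g/s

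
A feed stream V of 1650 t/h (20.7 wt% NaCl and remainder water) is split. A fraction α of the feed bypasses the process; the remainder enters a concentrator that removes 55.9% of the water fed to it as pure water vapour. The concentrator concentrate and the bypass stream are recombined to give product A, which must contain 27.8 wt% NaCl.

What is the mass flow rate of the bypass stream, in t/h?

699.4 t/h

All 1650×0.207 = 341.55 t/h of NaCl reaches A, so A = 341.55/0.278 = 1228.6 t/h and vapour = 421.4 t/h.
The evaporator receives (1−α)·1650 of feed at 0.793 water and removes 0.559 of that water:
0.559×0.793×(1−α)×1650 = 421.4
(1−α) = 421.4/731.42 = 0.5761;  α = 0.4239.
Bypass flow = 0.4239×1650 = 699.37 t/h.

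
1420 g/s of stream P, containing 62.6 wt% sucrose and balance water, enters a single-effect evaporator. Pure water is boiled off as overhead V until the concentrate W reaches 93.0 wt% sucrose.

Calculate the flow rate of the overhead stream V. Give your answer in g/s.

sucrose is conserved: 1420×0.626 = 888.92 g/s all reports to the concentrate.
Concentrate = 888.92/(target fraction) = 955.83 g/s.
Overhead = 1420 − 955.83 = 464.17 g/s.

464.2 g/s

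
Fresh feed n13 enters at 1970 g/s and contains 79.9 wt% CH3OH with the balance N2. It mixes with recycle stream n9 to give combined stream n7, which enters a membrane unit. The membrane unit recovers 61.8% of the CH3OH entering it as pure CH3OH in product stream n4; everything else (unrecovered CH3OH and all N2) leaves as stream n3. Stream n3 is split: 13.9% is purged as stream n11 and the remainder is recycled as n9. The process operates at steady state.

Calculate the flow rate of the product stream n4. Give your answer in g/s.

CH3OH in n7: m_A = 1970×0.799 + (1−0.139)·(1−0.618)·m_A, so m_A = 1574/0.6711 = 2345.5 g/s.
Product n4 = 0.618×2345.5 = 1449.5 g/s.

1449 g/s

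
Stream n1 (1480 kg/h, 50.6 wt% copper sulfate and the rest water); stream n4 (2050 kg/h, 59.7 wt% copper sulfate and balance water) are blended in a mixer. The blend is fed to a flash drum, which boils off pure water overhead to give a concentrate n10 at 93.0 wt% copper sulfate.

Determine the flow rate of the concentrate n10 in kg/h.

2121 kg/h

copper sulfate entering = 1480×0.506 + 2050×0.597 = 1972.7 kg/h.
All copper sulfate reports to n10, so n10 = 1972.7/0.930 = 2121.2 kg/h.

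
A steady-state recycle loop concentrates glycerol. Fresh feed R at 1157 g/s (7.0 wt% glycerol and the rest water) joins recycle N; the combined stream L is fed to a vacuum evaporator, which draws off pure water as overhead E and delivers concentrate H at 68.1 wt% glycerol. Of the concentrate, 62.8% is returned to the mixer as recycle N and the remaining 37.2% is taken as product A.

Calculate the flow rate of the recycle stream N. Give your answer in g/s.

200.8 g/s

Overall glycerol balance (none leaves overhead): glycerol in fresh feed = glycerol in product, i.e. 1157×0.070 = (1−0.628)·H·0.681.
H = 80.99/(0.681×0.372) = 319.7 g/s.
Recycle N = 0.628×319.7 = 200.77 g/s.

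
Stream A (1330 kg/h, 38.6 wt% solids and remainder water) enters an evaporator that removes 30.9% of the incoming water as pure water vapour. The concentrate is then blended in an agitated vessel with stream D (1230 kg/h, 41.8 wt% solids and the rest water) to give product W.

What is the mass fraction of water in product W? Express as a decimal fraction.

Vapour removed = 0.309×0.614×1330 = 252.34 kg/h; concentrate = 1077.7 kg/h.
water reaching the mixer = 564.28 (from concentrate) + 1230×0.582 = 1280.1 kg/h.
Product flow = 1077.7 + 1230 = 2307.7 kg/h; water fraction = 0.5547.

0.5547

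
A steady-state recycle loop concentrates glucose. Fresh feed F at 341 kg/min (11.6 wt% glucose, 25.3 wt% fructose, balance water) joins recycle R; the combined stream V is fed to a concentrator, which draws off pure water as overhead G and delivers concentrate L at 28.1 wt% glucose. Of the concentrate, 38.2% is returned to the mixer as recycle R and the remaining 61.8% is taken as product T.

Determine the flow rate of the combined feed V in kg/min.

Overall glucose balance (none leaves overhead): glucose in fresh feed = glucose in product, i.e. 341×0.116 = (1−0.382)·L·0.281.
L = 39.556/(0.281×0.618) = 227.78 kg/min.
Recycle R = 0.382×227.78 = 87.012 kg/min.
Combined feed V = 341 + 87.012 = 428.01 kg/min.

428 kg/min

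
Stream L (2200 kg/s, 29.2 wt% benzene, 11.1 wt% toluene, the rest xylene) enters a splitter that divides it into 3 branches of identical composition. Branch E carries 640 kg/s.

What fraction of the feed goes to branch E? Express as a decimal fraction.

0.291

Fraction to E = 640/2200 = 0.2909.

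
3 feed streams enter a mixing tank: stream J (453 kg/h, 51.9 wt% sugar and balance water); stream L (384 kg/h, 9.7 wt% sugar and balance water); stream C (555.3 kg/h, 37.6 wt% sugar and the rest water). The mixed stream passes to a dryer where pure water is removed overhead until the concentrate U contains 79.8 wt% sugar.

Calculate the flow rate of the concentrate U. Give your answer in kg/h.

sugar entering = 453×0.519 + 384×0.097 + 555.3×0.376 = 481.15 kg/h.
All sugar reports to U, so U = 481.15/0.798 = 602.94 kg/h.

602.9 kg/h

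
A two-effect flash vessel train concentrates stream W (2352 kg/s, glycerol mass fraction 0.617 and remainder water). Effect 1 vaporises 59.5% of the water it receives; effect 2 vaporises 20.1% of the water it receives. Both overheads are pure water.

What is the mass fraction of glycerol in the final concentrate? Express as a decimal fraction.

0.833

water in feed = 2352×0.383 = 900.82 kg/s.
After stage 1: water left = (1−0.595)×900.82 = 364.83; stream total = 1816 kg/s.
After stage 2: water left = (1−0.201)×364.83 = 291.5; final concentrate = 1742.7 kg/s.
glycerol fraction = 1451.2/1742.7 = 0.833.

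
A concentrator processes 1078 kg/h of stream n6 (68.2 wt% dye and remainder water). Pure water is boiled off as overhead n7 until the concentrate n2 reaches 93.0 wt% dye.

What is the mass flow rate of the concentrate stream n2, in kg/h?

dye is conserved: 1078×0.682 = 735.2 kg/h all reports to the concentrate.
Concentrate = 735.2/(target fraction) = 790.53 kg/h.

790.5 kg/h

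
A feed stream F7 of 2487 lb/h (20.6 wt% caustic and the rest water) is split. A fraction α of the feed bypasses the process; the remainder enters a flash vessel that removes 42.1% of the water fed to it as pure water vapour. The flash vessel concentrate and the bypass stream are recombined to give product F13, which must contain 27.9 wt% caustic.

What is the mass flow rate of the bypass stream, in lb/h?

All 2487×0.206 = 512.32 lb/h of caustic reaches F13, so F13 = 512.32/0.279 = 1836.3 lb/h and vapour = 650.72 lb/h.
The evaporator receives (1−α)·2487 of feed at 0.794 water and removes 0.421 of that water:
0.421×0.794×(1−α)×2487 = 650.72
(1−α) = 650.72/831.34 = 0.7827;  α = 0.2173.
Bypass flow = 0.2173×2487 = 540.33 lb/h.

540.3 lb/h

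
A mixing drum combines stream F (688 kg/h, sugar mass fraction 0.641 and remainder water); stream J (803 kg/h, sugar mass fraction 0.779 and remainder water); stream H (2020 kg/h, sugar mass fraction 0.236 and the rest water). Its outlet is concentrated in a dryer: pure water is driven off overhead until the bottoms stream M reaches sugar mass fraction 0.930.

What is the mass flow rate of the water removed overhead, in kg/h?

1852 kg/h

sugar entering = 688×0.641 + 803×0.779 + 2020×0.236 = 1543.3 kg/h.
All sugar reports to M, so M = 1543.3/0.930 = 1659.4 kg/h.
Total feed = 3511 kg/h; overhead = 3511 − 1659.4 = 1851.6 kg/h.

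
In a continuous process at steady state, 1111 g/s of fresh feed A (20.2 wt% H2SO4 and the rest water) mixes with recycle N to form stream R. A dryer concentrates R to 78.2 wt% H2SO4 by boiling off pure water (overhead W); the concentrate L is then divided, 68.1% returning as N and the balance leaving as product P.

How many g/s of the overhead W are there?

Overall H2SO4 balance (none leaves overhead): H2SO4 in fresh feed = H2SO4 in product, i.e. 1111×0.202 = (1−0.681)·L·0.782.
L = 224.42/(0.782×0.319) = 899.64 g/s.
Recycle N = 0.681×899.64 = 612.65 g/s.
Combined feed R = 1111 + 612.65 = 1723.7 g/s.
Overhead W = R − L = 1723.7 − 899.64 = 824.02 g/s.

824 g/s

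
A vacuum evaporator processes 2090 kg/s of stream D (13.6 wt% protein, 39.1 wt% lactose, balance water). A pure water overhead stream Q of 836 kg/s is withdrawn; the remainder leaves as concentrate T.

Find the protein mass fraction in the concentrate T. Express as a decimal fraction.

protein is not removed: 2090×0.136 = 284.24 kg/s of protein enters T.
Concentrate = 2090 − 836 = 1254 kg/s.
Mass fraction = 284.24/1254 = 0.227.

0.227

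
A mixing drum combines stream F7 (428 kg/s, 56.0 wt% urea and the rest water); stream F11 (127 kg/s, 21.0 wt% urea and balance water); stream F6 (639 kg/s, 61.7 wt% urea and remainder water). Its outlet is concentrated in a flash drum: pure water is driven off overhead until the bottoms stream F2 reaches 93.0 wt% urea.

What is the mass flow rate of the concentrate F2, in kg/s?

710.3 kg/s

urea entering = 428×0.560 + 127×0.210 + 639×0.617 = 660.61 kg/s.
All urea reports to F2, so F2 = 660.61/0.930 = 710.34 kg/s.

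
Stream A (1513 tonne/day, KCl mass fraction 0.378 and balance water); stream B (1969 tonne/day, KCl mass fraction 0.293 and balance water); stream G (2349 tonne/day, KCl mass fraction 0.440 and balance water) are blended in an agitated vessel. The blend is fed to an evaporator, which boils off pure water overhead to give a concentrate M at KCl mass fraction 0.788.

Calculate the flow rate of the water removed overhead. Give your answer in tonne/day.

3061 tonne/day

KCl entering = 1513×0.378 + 1969×0.293 + 2349×0.440 = 2182.4 tonne/day.
All KCl reports to M, so M = 2182.4/0.788 = 2769.5 tonne/day.
Total feed = 5831 tonne/day; overhead = 5831 − 2769.5 = 3061.5 tonne/day.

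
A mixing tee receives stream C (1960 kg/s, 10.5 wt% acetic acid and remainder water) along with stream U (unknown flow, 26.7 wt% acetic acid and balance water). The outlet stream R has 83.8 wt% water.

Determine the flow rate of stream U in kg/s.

1064 kg/s

Let U be the unknown flow. Total out = 1960 + U.
water balance: 1754.2 + 0.733·U = 0.838·(1960 + U)
(0.733 − 0.838)·U = 0.838×1960 − 1754.2 = -111.72
U = -111.72 / -0.105 = 1064 kg/s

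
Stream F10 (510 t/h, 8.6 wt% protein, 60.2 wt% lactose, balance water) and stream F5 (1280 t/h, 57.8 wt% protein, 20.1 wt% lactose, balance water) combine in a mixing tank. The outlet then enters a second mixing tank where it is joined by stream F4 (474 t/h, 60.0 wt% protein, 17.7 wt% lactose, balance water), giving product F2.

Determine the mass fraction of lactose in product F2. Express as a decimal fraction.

0.286

Overall, product flow = 2264 t/h.
lactose in = 510×0.602 + 1280×0.201 + 474×0.177 = 648.2 t/h.
lactose fraction in F2 = 0.286.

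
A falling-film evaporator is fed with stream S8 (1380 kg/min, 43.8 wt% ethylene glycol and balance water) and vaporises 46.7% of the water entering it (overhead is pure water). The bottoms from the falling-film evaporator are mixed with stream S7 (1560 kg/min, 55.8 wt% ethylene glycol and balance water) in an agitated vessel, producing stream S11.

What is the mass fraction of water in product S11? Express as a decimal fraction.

0.428

Vapour removed = 0.467×0.562×1380 = 362.19 kg/min; concentrate = 1017.8 kg/min.
water reaching the mixer = 413.37 (from concentrate) + 1560×0.442 = 1102.9 kg/min.
Product flow = 1017.8 + 1560 = 2577.8 kg/min; water fraction = 0.428.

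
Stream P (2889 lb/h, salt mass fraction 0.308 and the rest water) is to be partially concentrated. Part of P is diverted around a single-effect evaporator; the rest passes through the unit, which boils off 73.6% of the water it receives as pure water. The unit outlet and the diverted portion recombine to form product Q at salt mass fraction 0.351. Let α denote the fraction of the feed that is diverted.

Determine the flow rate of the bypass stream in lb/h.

All 2889×0.308 = 889.81 lb/h of salt reaches Q, so Q = 889.81/0.351 = 2535.1 lb/h and vapour = 353.92 lb/h.
The evaporator receives (1−α)·2889 of feed at 0.692 water and removes 0.736 of that water:
0.736×0.692×(1−α)×2889 = 353.92
(1−α) = 353.92/1471.4 = 0.2405;  α = 0.7595.
Bypass flow = 0.7595×2889 = 2194.1 lb/h.

2194 lb/h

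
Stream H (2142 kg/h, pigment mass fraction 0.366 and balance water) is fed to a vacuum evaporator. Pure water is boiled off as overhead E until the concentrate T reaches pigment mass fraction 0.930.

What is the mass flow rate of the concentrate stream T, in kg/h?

843 kg/h

pigment is conserved: 2142×0.366 = 783.97 kg/h all reports to the concentrate.
Concentrate = 783.97/(target fraction) = 842.98 kg/h.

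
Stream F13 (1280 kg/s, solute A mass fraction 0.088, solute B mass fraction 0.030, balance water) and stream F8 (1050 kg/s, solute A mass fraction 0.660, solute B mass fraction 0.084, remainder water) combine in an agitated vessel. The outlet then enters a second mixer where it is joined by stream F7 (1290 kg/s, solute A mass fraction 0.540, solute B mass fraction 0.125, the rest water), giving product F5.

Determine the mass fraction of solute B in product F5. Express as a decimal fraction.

Overall, product flow = 3620 kg/s.
solute B in = 1280×0.030 + 1050×0.084 + 1290×0.125 = 287.85 kg/s.
solute B fraction in F5 = 0.080.

0.080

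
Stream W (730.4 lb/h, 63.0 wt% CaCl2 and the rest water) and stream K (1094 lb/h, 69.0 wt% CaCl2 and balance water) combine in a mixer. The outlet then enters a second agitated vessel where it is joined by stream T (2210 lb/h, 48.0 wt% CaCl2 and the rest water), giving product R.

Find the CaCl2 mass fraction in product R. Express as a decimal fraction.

0.564

Overall, product flow = 4034.4 lb/h.
CaCl2 in = 730.4×0.630 + 1094×0.690 + 2210×0.480 = 2275.8 lb/h.
CaCl2 fraction in R = 0.564.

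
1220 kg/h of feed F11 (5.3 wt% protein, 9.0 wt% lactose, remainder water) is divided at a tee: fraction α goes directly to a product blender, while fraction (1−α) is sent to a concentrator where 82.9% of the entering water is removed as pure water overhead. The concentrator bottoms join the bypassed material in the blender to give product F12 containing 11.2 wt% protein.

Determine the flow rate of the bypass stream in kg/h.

315.4 kg/h

All 1220×0.053 = 64.66 kg/h of protein reaches F12, so F12 = 64.66/0.112 = 577.32 kg/h and vapour = 642.68 kg/h.
The evaporator receives (1−α)·1220 of feed at 0.857 water and removes 0.829 of that water:
0.829×0.857×(1−α)×1220 = 642.68
(1−α) = 642.68/866.75 = 0.7415;  α = 0.2585.
Bypass flow = 0.2585×1220 = 315.4 kg/h.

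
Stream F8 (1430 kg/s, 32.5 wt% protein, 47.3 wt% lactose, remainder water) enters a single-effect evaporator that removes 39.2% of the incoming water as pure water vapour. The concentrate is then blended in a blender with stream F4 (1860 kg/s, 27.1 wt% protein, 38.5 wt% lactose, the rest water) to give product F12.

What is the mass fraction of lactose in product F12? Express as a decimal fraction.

0.438

Vapour removed = 0.392×0.202×1430 = 113.23 kg/s; concentrate = 1316.8 kg/s.
lactose reaching the mixer = 676.39 (from concentrate) + 1860×0.385 = 1392.5 kg/s.
Product flow = 1316.8 + 1860 = 3176.8 kg/s; lactose fraction = 0.438.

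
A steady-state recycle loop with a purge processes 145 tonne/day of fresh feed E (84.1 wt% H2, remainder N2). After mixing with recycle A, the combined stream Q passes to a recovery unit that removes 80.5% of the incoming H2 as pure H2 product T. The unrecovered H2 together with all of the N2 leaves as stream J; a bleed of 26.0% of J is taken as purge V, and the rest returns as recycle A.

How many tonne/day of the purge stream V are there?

N2 enters only via E and leaves only via the purge: 145×0.159 = 0.260×(N2 in J), and the recovery unit passes all N2, so N2 in Q = N2 in J = 88.673 tonne/day.
H2 in Q: m_A = 145×0.841 + (1−0.260)·(1−0.805)·m_A, so m_A = 121.94/0.8557 = 142.51 tonne/day.
J = (1−0.805)×142.51 + 88.673 = 116.46 tonne/day.
Purge V = 0.260×116.46 = 30.28 tonne/day.

30.28 tonne/day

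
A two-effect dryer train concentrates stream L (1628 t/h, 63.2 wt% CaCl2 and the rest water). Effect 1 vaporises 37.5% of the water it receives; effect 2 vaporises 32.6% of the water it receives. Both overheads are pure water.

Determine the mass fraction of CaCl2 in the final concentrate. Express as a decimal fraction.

0.803

water in feed = 1628×0.368 = 599.1 t/h.
After stage 1: water left = (1−0.375)×599.1 = 374.44; stream total = 1403.3 t/h.
After stage 2: water left = (1−0.326)×374.44 = 252.37; final concentrate = 1281.3 t/h.
CaCl2 fraction = 1028.9/1281.3 = 0.803.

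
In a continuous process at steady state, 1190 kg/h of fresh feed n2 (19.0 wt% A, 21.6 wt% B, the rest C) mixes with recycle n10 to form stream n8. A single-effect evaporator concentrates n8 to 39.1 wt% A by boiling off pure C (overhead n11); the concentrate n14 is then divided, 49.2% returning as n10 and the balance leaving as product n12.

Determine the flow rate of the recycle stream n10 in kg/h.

560 kg/h

Overall A balance (none leaves overhead): A in fresh feed = A in product, i.e. 1190×0.190 = (1−0.492)·n14·0.391.
n14 = 226.1/(0.391×0.508) = 1138.3 kg/h.
Recycle n10 = 0.492×1138.3 = 560.05 kg/h.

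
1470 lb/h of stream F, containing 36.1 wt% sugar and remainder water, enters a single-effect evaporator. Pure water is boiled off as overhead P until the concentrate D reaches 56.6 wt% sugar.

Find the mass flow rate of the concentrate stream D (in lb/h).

sugar is conserved: 1470×0.361 = 530.67 lb/h all reports to the concentrate.
Concentrate = 530.67/(target fraction) = 937.58 lb/h.

937.6 lb/h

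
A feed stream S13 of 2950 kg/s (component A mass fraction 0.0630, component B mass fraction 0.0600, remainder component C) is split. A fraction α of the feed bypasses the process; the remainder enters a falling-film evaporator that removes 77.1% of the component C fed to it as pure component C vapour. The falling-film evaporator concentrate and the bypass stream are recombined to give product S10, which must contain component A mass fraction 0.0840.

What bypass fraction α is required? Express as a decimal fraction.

0.630

All 2950×0.063 = 185.85 kg/s of component A reaches S10, so S10 = 185.85/0.084 = 2212.5 kg/s and vapour = 737.5 kg/s.
The evaporator receives (1−α)·2950 of feed at 0.877 component C and removes 0.771 of that component C:
0.771×0.877×(1−α)×2950 = 737.5
(1−α) = 737.5/1994.7 = 0.3697;  α = 0.6303.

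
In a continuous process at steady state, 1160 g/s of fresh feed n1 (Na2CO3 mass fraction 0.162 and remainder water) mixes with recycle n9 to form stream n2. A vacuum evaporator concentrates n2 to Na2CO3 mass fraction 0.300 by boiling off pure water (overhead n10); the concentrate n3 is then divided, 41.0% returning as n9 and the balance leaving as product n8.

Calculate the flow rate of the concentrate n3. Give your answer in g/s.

1062 g/s

Overall Na2CO3 balance (none leaves overhead): Na2CO3 in fresh feed = Na2CO3 in product, i.e. 1160×0.162 = (1−0.410)·n3·0.300.
n3 = 187.92/(0.300×0.590) = 1061.7 g/s.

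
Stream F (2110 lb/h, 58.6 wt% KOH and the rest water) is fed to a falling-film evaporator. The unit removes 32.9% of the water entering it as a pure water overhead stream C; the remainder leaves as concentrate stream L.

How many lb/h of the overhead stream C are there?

water entering = 2110×0.414 = 873.54 lb/h; overhead removed = 0.329×873.54 = 287.39 lb/h.

287.4 lb/h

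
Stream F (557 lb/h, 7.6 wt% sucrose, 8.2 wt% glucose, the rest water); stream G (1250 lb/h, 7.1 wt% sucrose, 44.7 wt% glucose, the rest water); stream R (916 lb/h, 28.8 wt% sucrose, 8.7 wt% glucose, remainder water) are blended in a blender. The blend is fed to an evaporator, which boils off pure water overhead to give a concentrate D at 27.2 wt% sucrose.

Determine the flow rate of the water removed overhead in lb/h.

1271 lb/h

sucrose entering = 557×0.076 + 1250×0.071 + 916×0.288 = 394.89 lb/h.
All sucrose reports to D, so D = 394.89/0.272 = 1451.8 lb/h.
Total feed = 2723 lb/h; overhead = 2723 − 1451.8 = 1271.2 lb/h.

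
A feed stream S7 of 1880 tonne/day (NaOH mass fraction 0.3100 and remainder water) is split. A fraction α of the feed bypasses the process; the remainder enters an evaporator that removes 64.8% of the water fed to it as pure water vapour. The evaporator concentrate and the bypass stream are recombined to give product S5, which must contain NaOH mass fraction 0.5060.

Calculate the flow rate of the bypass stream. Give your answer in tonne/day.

All 1880×0.310 = 582.8 tonne/day of NaOH reaches S5, so S5 = 582.8/0.506 = 1151.8 tonne/day and vapour = 728.22 tonne/day.
The evaporator receives (1−α)·1880 of feed at 0.690 water and removes 0.648 of that water:
0.648×0.690×(1−α)×1880 = 728.22
(1−α) = 728.22/840.59 = 0.8663;  α = 0.1337.
Bypass flow = 0.1337×1880 = 251.31 tonne/day.

251.3 tonne/day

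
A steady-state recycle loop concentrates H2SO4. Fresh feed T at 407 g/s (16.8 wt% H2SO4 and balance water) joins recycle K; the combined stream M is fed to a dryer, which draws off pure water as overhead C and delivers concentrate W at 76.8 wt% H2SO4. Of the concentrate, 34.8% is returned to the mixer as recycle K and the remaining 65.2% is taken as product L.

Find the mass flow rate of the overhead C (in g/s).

318 g/s

Overall H2SO4 balance (none leaves overhead): H2SO4 in fresh feed = H2SO4 in product, i.e. 407×0.168 = (1−0.348)·W·0.768.
W = 68.376/(0.768×0.652) = 136.55 g/s.
Recycle K = 0.348×136.55 = 47.52 g/s.
Combined feed M = 407 + 47.52 = 454.52 g/s.
Overhead C = M − W = 454.52 − 136.55 = 317.97 g/s.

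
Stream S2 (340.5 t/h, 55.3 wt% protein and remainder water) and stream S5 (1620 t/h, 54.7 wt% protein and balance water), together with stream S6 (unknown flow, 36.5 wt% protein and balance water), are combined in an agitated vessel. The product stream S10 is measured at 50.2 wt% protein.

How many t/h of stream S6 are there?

658.9 t/h

Let S6 be the unknown flow. Total out = 1960.5 + S6.
protein balance: 1074.4 + 0.365·S6 = 0.502·(1960.5 + S6)
(0.365 − 0.502)·S6 = 0.502×1960.5 − 1074.4 = -90.265
S6 = -90.265 / -0.137 = 658.87 t/h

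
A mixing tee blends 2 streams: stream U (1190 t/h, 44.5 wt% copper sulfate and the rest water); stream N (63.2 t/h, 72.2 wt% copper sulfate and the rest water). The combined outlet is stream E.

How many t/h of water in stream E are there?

678 t/h

water out = water in = 1190×0.555 + 63.2×0.278 = 678.02 t/h.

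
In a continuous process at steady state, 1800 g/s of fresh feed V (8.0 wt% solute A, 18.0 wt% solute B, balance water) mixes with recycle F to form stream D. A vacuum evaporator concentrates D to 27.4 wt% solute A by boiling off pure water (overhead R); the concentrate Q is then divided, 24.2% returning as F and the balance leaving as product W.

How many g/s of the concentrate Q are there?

693.3 g/s

Overall solute A balance (none leaves overhead): solute A in fresh feed = solute A in product, i.e. 1800×0.080 = (1−0.242)·Q·0.274.
Q = 144/(0.274×0.758) = 693.33 g/s.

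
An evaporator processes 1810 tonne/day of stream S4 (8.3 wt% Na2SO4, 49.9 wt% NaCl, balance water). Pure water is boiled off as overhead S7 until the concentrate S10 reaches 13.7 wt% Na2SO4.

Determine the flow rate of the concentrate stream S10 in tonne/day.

1097 tonne/day

Na2SO4 is conserved: 1810×0.083 = 150.23 tonne/day all reports to the concentrate.
Concentrate = 150.23/(target fraction) = 1096.6 tonne/day.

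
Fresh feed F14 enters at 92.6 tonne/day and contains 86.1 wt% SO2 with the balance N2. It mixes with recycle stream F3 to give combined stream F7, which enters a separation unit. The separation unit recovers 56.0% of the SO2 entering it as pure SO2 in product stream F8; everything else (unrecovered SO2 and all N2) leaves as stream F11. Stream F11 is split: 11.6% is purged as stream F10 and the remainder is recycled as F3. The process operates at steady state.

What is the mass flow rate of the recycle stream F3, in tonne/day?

148.8 tonne/day

N2 enters only via F14 and leaves only via the purge: 92.6×0.139 = 0.116×(N2 in F11), and the separation unit passes all N2, so N2 in F7 = N2 in F11 = 110.96 tonne/day.
SO2 in F7: m_A = 92.6×0.861 + (1−0.116)·(1−0.560)·m_A, so m_A = 79.729/0.6110 = 130.48 tonne/day.
F11 = (1−0.560)×130.48 + 110.96 = 168.37 tonne/day.
Recycle F3 = (1−0.116)×168.37 = 148.84 tonne/day.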